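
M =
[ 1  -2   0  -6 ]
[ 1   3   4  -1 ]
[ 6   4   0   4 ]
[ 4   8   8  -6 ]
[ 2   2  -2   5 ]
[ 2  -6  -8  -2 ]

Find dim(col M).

Row reduce to echelon form.
R2 ← R2 − R1: [0, 5, 4, 5]
R3 ← R3 − (6)·R1: [0, 16, 0, 40]
R4 ← R4 − (4)·R1: [0, 16, 8, 18]
R5 ← R5 − (2)·R1: [0, 6, -2, 17]
R6 ← R6 − (2)·R1: [0, -2, -8, 10]
R3 ← R3 − (16/5)·R2: [0, 0, -64/5, 24]
R4 ← R4 − (16/5)·R2: [0, 0, -24/5, 2]
R5 ← R5 − (6/5)·R2: [0, 0, -34/5, 11]
R6 ← R6 + (2/5)·R2: [0, 0, -32/5, 12]
R4 ← R4 − (3/8)·R3: [0, 0, 0, -7]
R5 ← R5 − (17/32)·R3: [0, 0, 0, -7/4]
R6 ← R6 − (1/2)·R3: [0, 0, 0, 0]
R5 ← R5 − (1/4)·R4: [0, 0, 0, 0]
Echelon form has 4 nonzero rows, so rank(M) = 4.
The column space has dimension equal to the rank: 4.

4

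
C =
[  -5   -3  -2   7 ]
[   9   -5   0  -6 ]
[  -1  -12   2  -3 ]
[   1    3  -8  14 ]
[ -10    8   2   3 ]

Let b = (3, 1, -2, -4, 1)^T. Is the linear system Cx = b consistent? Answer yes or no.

no

Row reduce the augmented matrix [C | b].
R2 ← R2 + (9/5)·R1: [0, -52/5, -18/5, 33/5, 32/5]
R3 ← R3 − (1/5)·R1: [0, -57/5, 12/5, -22/5, -13/5]
R4 ← R4 + (1/5)·R1: [0, 12/5, -42/5, 77/5, -17/5]
R5 ← R5 − (2)·R1: [0, 14, 6, -11, -5]
R3 ← R3 − (57/52)·R2: [0, 0, 165/26, -605/52, -125/13]
R4 ← R4 + (3/13)·R2: [0, 0, -120/13, 220/13, -25/13]
R5 ← R5 + (35/26)·R2: [0, 0, 15/13, -55/26, 47/13]
R4 ← R4 + (16/11)·R3: [0, 0, 0, 0, -175/11]
R5 ← R5 − (2/11)·R3: [0, 0, 0, 0, 59/11]
R5 ← R5 + (59/175)·R4: [0, 0, 0, 0, 0]
The echelon form has 4 nonzero rows; the last pivot sits in the augmented column, so rank(C) = 3 but rank([C|b]) = 4.
Since the ranks differ, the system is inconsistent.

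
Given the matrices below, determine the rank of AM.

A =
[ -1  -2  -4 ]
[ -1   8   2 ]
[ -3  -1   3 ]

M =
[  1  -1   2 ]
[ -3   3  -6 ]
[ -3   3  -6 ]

First compute AM:
[[ 17, -17,  34],
 [-31,  31, -62],
 [ -9,   9, -18]]
Now row reduce the product.
R2 ← R2 + (31/17)·R1: [0, 0, 0]
R3 ← R3 + (9/17)·R1: [0, 0, 0]
1 nonzero row, so rank(AM) = 1.

1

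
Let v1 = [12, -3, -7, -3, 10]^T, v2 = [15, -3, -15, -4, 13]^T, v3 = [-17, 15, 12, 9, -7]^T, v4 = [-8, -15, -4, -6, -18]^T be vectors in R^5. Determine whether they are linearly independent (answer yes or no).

Form the matrix with these vectors as rows and row reduce.
R2 ← R2 − (5/4)·R1: [0, 3/4, -25/4, -1/4, 1/2]
R3 ← R3 + (17/12)·R1: [0, 43/4, 25/12, 19/4, 43/6]
R4 ← R4 + (2/3)·R1: [0, -17, -26/3, -8, -34/3]
R3 ← R3 − (43/3)·R2: [0, 0, 275/3, 25/3, 0]
R4 ← R4 + (68/3)·R2: [0, 0, -451/3, -41/3, 0]
R4 ← R4 + (41/25)·R3: [0, 0, 0, 0, 0]
3 nonzero rows, so the 4 vectors span a space of dimension 3.
Since 3 < 4, the vectors are linearly dependent.

no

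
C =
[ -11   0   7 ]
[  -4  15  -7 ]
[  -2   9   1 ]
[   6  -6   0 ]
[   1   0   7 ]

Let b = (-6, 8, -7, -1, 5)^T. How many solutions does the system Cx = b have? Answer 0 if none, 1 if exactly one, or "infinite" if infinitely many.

Row reduce the augmented matrix [C | b].
R2 ← R2 − (4/11)·R1: [0, 15, -105/11, 112/11]
R3 ← R3 − (2/11)·R1: [0, 9, -3/11, -65/11]
R4 ← R4 + (6/11)·R1: [0, -6, 42/11, -47/11]
R5 ← R5 + (1/11)·R1: [0, 0, 84/11, 49/11]
R3 ← R3 − (3/5)·R2: [0, 0, 60/11, -661/55]
R4 ← R4 + (2/5)·R2: [0, 0, 0, -1/5]
R5 ← R5 − (7/5)·R3: [0, 0, 0, 532/25]
R5 ← R5 + (532/5)·R4: [0, 0, 0, 0]
The echelon form has 4 nonzero rows; the last pivot sits in the augmented column, so rank(C) = 3 but rank([C|b]) = 4.
Since the ranks differ, the system is inconsistent.
It has no solutions.

0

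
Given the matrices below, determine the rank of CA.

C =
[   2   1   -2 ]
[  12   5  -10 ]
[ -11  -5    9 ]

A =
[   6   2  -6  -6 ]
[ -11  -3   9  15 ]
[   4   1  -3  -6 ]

First compute CA:
[[ -7,  -1,   3,  15],
 [-23,  -1,   3,  63],
 [ 25,   2,  -6, -63]]
Now row reduce the product.
R2 ← R2 − (23/7)·R1: [0, 16/7, -48/7, 96/7]
R3 ← R3 + (25/7)·R1: [0, -11/7, 33/7, -66/7]
R3 ← R3 + (11/16)·R2: [0, 0, 0, 0]
2 nonzero rows, so rank(CA) = 2.

2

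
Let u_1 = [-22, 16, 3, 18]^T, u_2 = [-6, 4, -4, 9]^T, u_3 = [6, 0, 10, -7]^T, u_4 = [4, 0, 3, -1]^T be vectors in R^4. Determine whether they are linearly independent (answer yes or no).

Form the matrix with these vectors as rows and row reduce.
R2 ← R2 − (3/11)·R1: [0, -4/11, -53/11, 45/11]
R3 ← R3 + (3/11)·R1: [0, 48/11, 119/11, -23/11]
R4 ← R4 + (2/11)·R1: [0, 32/11, 39/11, 25/11]
R3 ← R3 + (12)·R2: [0, 0, -47, 47]
R4 ← R4 + (8)·R2: [0, 0, -35, 35]
R4 ← R4 − (35/47)·R3: [0, 0, 0, 0]
3 nonzero rows, so the 4 vectors span a space of dimension 3.
Since 3 < 4, the vectors are linearly dependent.

no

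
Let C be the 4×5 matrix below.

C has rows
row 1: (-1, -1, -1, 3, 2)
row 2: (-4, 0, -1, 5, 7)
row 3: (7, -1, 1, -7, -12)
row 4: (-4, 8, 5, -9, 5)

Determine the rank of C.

2

Row reduce to echelon form.
R2 ← R2 − (4)·R1: [0, 4, 3, -7, -1]
R3 ← R3 + (7)·R1: [0, -8, -6, 14, 2]
R4 ← R4 − (4)·R1: [0, 12, 9, -21, -3]
R3 ← R3 + (2)·R2: [0, 0, 0, 0, 0]
R4 ← R4 − (3)·R2: [0, 0, 0, 0, 0]
Echelon form has 2 nonzero rows, so rank(C) = 2.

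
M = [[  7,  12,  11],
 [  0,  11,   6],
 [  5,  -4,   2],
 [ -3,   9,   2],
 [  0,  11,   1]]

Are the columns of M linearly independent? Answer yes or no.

Row reduce M to echelon form.
R3 ← R3 − (5/7)·R1: [0, -88/7, -41/7]
R4 ← R4 + (3/7)·R1: [0, 99/7, 47/7]
R3 ← R3 + (8/7)·R2: [0, 0, 1]
R4 ← R4 − (9/7)·R2: [0, 0, -1]
R5 ← R5 − R2: [0, 0, -5]
R4 ← R4 + R3: [0, 0, 0]
R5 ← R5 + (5)·R3: [0, 0, 0]
3 pivots among 3 columns.
Every column is a pivot column, so the columns are linearly independent.

yes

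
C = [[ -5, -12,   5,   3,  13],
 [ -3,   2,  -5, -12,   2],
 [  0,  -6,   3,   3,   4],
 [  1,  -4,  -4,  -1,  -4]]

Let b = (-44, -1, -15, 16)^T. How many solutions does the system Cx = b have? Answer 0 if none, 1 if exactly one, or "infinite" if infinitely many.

Row reduce the augmented matrix [C | b].
R2 ← R2 − (3/5)·R1: [0, 46/5, -8, -69/5, -29/5, 127/5]
R4 ← R4 + (1/5)·R1: [0, -32/5, -3, -2/5, -7/5, 36/5]
R3 ← R3 + (15/23)·R2: [0, 0, -51/23, -6, 5/23, 36/23]
R4 ← R4 + (16/23)·R2: [0, 0, -197/23, -10, -125/23, 572/23]
R4 ← R4 − (197/51)·R3: [0, 0, 0, 224/17, -320/51, 320/17]
The echelon form has 4 nonzero rows, and every pivot lies in the first 5 columns, so rank(C) = rank([C|b]) = 4.
The system is consistent.
rank = 4 < 5 unknowns, so there are infinitely many solutions.

infinite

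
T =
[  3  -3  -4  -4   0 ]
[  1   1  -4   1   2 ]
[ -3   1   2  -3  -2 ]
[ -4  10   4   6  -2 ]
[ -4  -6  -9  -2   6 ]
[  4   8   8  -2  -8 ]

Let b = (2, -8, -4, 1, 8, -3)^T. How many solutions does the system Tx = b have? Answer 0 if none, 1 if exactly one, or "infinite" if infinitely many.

0

Row reduce the augmented matrix [T | b].
R2 ← R2 − (1/3)·R1: [0, 2, -8/3, 7/3, 2, -26/3]
R3 ← R3 + R1: [0, -2, -2, -7, -2, -2]
R4 ← R4 + (4/3)·R1: [0, 6, -4/3, 2/3, -2, 11/3]
R5 ← R5 + (4/3)·R1: [0, -10, -43/3, -22/3, 6, 32/3]
R6 ← R6 − (4/3)·R1: [0, 12, 40/3, 10/3, -8, -17/3]
R3 ← R3 + R2: [0, 0, -14/3, -14/3, 0, -32/3]
R4 ← R4 − (3)·R2: [0, 0, 20/3, -19/3, -8, 89/3]
R5 ← R5 + (5)·R2: [0, 0, -83/3, 13/3, 16, -98/3]
R6 ← R6 − (6)·R2: [0, 0, 88/3, -32/3, -20, 139/3]
R4 ← R4 + (10/7)·R3: [0, 0, 0, -13, -8, 101/7]
R5 ← R5 − (83/14)·R3: [0, 0, 0, 32, 16, 214/7]
R6 ← R6 + (44/7)·R3: [0, 0, 0, -40, -20, -145/7]
R5 ← R5 + (32/13)·R4: [0, 0, 0, 0, -48/13, 6014/91]
R6 ← R6 − (40/13)·R4: [0, 0, 0, 0, 60/13, -5925/91]
R6 ← R6 + (5/4)·R5: [0, 0, 0, 0, 0, 35/2]
The echelon form has 6 nonzero rows; the last pivot sits in the augmented column, so rank(T) = 5 but rank([T|b]) = 6.
Since the ranks differ, the system is inconsistent.
It has no solutions.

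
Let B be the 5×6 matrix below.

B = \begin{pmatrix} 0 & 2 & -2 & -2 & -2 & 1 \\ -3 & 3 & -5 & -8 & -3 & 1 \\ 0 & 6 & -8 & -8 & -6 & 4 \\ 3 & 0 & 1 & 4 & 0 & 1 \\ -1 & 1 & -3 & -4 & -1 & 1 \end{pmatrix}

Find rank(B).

3

Row reduce to echelon form.
Swap R1 ↔ R2
R4 ← R4 + R1: [0, 3, -4, -4, -3, 2]
R5 ← R5 − (1/3)·R1: [0, 0, -4/3, -4/3, 0, 2/3]
R3 ← R3 − (3)·R2: [0, 0, -2, -2, 0, 1]
R4 ← R4 − (3/2)·R2: [0, 0, -1, -1, 0, 1/2]
R4 ← R4 − (1/2)·R3: [0, 0, 0, 0, 0, 0]
R5 ← R5 − (2/3)·R3: [0, 0, 0, 0, 0, 0]
Echelon form has 3 nonzero rows, so rank(B) = 3.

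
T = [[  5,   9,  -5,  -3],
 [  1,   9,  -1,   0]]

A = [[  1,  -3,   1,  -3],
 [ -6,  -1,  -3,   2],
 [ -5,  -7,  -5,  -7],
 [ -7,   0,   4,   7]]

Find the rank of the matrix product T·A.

2

First compute TA:
[[ -3,  11,  -9,  17],
 [-48,  -5, -21,  22]]
Now row reduce the product.
R2 ← R2 − (16)·R1: [0, -181, 123, -250]
2 nonzero rows, so rank(TA) = 2.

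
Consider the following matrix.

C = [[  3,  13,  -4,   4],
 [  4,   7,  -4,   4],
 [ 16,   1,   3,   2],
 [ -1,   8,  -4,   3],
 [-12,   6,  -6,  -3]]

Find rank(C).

Row reduce to echelon form.
R2 ← R2 − (4/3)·R1: [0, -31/3, 4/3, -4/3]
R3 ← R3 − (16/3)·R1: [0, -205/3, 73/3, -58/3]
R4 ← R4 + (1/3)·R1: [0, 37/3, -16/3, 13/3]
R5 ← R5 + (4)·R1: [0, 58, -22, 13]
R3 ← R3 − (205/31)·R2: [0, 0, 481/31, -326/31]
R4 ← R4 + (37/31)·R2: [0, 0, -116/31, 85/31]
R5 ← R5 + (174/31)·R2: [0, 0, -450/31, 171/31]
R4 ← R4 + (116/481)·R3: [0, 0, 0, 99/481]
R5 ← R5 + (450/481)·R3: [0, 0, 0, -2079/481]
R5 ← R5 + (21)·R4: [0, 0, 0, 0]
Echelon form has 4 nonzero rows, so rank(C) = 4.

4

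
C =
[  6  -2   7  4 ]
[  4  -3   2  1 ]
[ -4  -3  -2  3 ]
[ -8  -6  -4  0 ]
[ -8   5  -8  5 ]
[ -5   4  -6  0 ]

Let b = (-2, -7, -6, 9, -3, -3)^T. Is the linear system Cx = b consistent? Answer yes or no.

Row reduce the augmented matrix [C | b].
R2 ← R2 − (2/3)·R1: [0, -5/3, -8/3, -5/3, -17/3]
R3 ← R3 + (2/3)·R1: [0, -13/3, 8/3, 17/3, -22/3]
R4 ← R4 + (4/3)·R1: [0, -26/3, 16/3, 16/3, 19/3]
R5 ← R5 + (4/3)·R1: [0, 7/3, 4/3, 31/3, -17/3]
R6 ← R6 + (5/6)·R1: [0, 7/3, -1/6, 10/3, -14/3]
R3 ← R3 − (13/5)·R2: [0, 0, 48/5, 10, 37/5]
R4 ← R4 − (26/5)·R2: [0, 0, 96/5, 14, 179/5]
R5 ← R5 + (7/5)·R2: [0, 0, -12/5, 8, -68/5]
R6 ← R6 + (7/5)·R2: [0, 0, -39/10, 1, -63/5]
R4 ← R4 − (2)·R3: [0, 0, 0, -6, 21]
R5 ← R5 + (1/4)·R3: [0, 0, 0, 21/2, -47/4]
R6 ← R6 + (13/32)·R3: [0, 0, 0, 81/16, -307/32]
R5 ← R5 + (7/4)·R4: [0, 0, 0, 0, 25]
R6 ← R6 + (27/32)·R4: [0, 0, 0, 0, 65/8]
R6 ← R6 − (13/40)·R5: [0, 0, 0, 0, 0]
The echelon form has 5 nonzero rows; the last pivot sits in the augmented column, so rank(C) = 4 but rank([C|b]) = 5.
Since the ranks differ, the system is inconsistent.

no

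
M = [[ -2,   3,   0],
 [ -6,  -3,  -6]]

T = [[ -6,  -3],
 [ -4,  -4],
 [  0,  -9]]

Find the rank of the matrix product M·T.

First compute MT:
[[  0,  -6],
 [ 48,  84]]
Now row reduce the product.
Swap R1 ↔ R2
2 nonzero rows, so rank(MT) = 2.

2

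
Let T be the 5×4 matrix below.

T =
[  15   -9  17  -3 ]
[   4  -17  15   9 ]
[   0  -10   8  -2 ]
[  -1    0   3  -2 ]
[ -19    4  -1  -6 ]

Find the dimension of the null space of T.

0

Row reduce to echelon form.
R2 ← R2 − (4/15)·R1: [0, -73/5, 157/15, 49/5]
R4 ← R4 + (1/15)·R1: [0, -3/5, 62/15, -11/5]
R5 ← R5 + (19/15)·R1: [0, -37/5, 308/15, -49/5]
R3 ← R3 − (50/73)·R2: [0, 0, 182/219, -636/73]
R4 ← R4 − (3/73)·R2: [0, 0, 811/219, -190/73]
R5 ← R5 − (37/73)·R2: [0, 0, 3335/219, -1078/73]
R4 ← R4 − (811/182)·R3: [0, 0, 0, 3296/91]
R5 ← R5 − (3335/182)·R3: [0, 0, 0, 13184/91]
R5 ← R5 − (4)·R4: [0, 0, 0, 0]
4 nonzero rows, so rank(T) = 4.
T has 4 columns; by rank–nullity, nullity = 4 − 4 = 0.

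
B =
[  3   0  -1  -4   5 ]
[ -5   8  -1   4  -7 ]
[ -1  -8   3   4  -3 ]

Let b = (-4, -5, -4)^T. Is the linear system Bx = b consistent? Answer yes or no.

Row reduce the augmented matrix [B | b].
R2 ← R2 + (5/3)·R1: [0, 8, -8/3, -8/3, 4/3, -35/3]
R3 ← R3 + (1/3)·R1: [0, -8, 8/3, 8/3, -4/3, -16/3]
R3 ← R3 + R2: [0, 0, 0, 0, 0, -17]
The echelon form has 3 nonzero rows; the last pivot sits in the augmented column, so rank(B) = 2 but rank([B|b]) = 3.
Since the ranks differ, the system is inconsistent.

no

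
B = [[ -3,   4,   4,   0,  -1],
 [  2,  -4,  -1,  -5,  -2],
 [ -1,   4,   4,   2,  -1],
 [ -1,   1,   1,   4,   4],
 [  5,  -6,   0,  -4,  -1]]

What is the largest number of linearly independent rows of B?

Row reduce to echelon form.
R2 ← R2 + (2/3)·R1: [0, -4/3, 5/3, -5, -8/3]
R3 ← R3 − (1/3)·R1: [0, 8/3, 8/3, 2, -2/3]
R4 ← R4 − (1/3)·R1: [0, -1/3, -1/3, 4, 13/3]
R5 ← R5 + (5/3)·R1: [0, 2/3, 20/3, -4, -8/3]
R3 ← R3 + (2)·R2: [0, 0, 6, -8, -6]
R4 ← R4 − (1/4)·R2: [0, 0, -3/4, 21/4, 5]
R5 ← R5 + (1/2)·R2: [0, 0, 15/2, -13/2, -4]
R4 ← R4 + (1/8)·R3: [0, 0, 0, 17/4, 17/4]
R5 ← R5 − (5/4)·R3: [0, 0, 0, 7/2, 7/2]
R5 ← R5 − (14/17)·R4: [0, 0, 0, 0, 0]
Echelon form has 4 nonzero rows, so rank(B) = 4.
The rank gives the maximum number of linearly independent rows: 4.

4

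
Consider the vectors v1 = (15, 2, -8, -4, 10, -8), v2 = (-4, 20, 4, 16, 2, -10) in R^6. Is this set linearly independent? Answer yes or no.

Form the matrix with these vectors as rows and row reduce.
R2 ← R2 + (4/15)·R1: [0, 308/15, 28/15, 224/15, 14/3, -182/15]
2 nonzero rows, so the 2 vectors span a space of dimension 2.
Since 2 = 2, the vectors are linearly independent.

yes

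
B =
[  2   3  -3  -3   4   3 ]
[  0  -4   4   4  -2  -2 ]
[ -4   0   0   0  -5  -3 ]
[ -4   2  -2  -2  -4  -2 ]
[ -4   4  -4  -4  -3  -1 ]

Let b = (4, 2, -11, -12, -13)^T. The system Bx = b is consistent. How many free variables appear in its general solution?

4

Row reduce the augmented matrix [B | b].
R3 ← R3 + (2)·R1: [0, 6, -6, -6, 3, 3, -3]
R4 ← R4 + (2)·R1: [0, 8, -8, -8, 4, 4, -4]
R5 ← R5 + (2)·R1: [0, 10, -10, -10, 5, 5, -5]
R3 ← R3 + (3/2)·R2: [0, 0, 0, 0, 0, 0, 0]
R4 ← R4 + (2)·R2: [0, 0, 0, 0, 0, 0, 0]
R5 ← R5 + (5/2)·R2: [0, 0, 0, 0, 0, 0, 0]
The echelon form has 2 nonzero rows, and every pivot lies in the first 6 columns, so rank(B) = rank([B|b]) = 2.
The system is consistent.
Free variables = (unknowns) − (rank) = 6 − 2 = 4.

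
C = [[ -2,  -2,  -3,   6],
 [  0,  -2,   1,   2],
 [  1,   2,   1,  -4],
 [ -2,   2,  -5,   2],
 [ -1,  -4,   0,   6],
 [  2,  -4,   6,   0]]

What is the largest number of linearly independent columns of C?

2

Row reduce to echelon form.
R3 ← R3 + (1/2)·R1: [0, 1, -1/2, -1]
R4 ← R4 − R1: [0, 4, -2, -4]
R5 ← R5 − (1/2)·R1: [0, -3, 3/2, 3]
R6 ← R6 + R1: [0, -6, 3, 6]
R3 ← R3 + (1/2)·R2: [0, 0, 0, 0]
R4 ← R4 + (2)·R2: [0, 0, 0, 0]
R5 ← R5 − (3/2)·R2: [0, 0, 0, 0]
R6 ← R6 − (3)·R2: [0, 0, 0, 0]
Echelon form has 2 nonzero rows, so rank(C) = 2.
The rank gives the maximum number of linearly independent columns: 2.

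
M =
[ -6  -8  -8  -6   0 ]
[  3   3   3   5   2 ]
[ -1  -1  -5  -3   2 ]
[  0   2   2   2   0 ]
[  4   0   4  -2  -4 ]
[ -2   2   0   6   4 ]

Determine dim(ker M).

1

Row reduce to echelon form.
R2 ← R2 + (1/2)·R1: [0, -1, -1, 2, 2]
R3 ← R3 − (1/6)·R1: [0, 1/3, -11/3, -2, 2]
R5 ← R5 + (2/3)·R1: [0, -16/3, -4/3, -6, -4]
R6 ← R6 − (1/3)·R1: [0, 14/3, 8/3, 8, 4]
R3 ← R3 + (1/3)·R2: [0, 0, -4, -4/3, 8/3]
R4 ← R4 + (2)·R2: [0, 0, 0, 6, 4]
R5 ← R5 − (16/3)·R2: [0, 0, 4, -50/3, -44/3]
R6 ← R6 + (14/3)·R2: [0, 0, -2, 52/3, 40/3]
R5 ← R5 + R3: [0, 0, 0, -18, -12]
R6 ← R6 − (1/2)·R3: [0, 0, 0, 18, 12]
R5 ← R5 + (3)·R4: [0, 0, 0, 0, 0]
R6 ← R6 − (3)·R4: [0, 0, 0, 0, 0]
4 nonzero rows, so rank(M) = 4.
M has 5 columns; by rank–nullity, nullity = 5 − 4 = 1.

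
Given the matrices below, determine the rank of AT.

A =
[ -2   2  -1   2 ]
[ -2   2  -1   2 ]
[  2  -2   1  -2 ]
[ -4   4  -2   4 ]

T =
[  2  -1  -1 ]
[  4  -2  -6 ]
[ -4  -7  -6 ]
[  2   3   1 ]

1

First compute AT:
[[ 12,  11,  -2],
 [ 12,  11,  -2],
 [-12, -11,   2],
 [ 24,  22,  -4]]
Now row reduce the product.
R2 ← R2 − R1: [0, 0, 0]
R3 ← R3 + R1: [0, 0, 0]
R4 ← R4 − (2)·R1: [0, 0, 0]
1 nonzero row, so rank(AT) = 1.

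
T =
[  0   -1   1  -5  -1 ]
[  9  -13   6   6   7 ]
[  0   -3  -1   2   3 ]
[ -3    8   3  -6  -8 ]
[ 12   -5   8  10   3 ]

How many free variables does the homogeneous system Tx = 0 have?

0

Row reduce to echelon form.
Swap R1 ↔ R2
R4 ← R4 + (1/3)·R1: [0, 11/3, 5, -4, -17/3]
R5 ← R5 − (4/3)·R1: [0, 37/3, 0, 2, -19/3]
R3 ← R3 − (3)·R2: [0, 0, -4, 17, 6]
R4 ← R4 + (11/3)·R2: [0, 0, 26/3, -67/3, -28/3]
R5 ← R5 + (37/3)·R2: [0, 0, 37/3, -179/3, -56/3]
R4 ← R4 + (13/6)·R3: [0, 0, 0, 29/2, 11/3]
R5 ← R5 + (37/12)·R3: [0, 0, 0, -29/4, -1/6]
R5 ← R5 + (1/2)·R4: [0, 0, 0, 0, 5/3]
5 nonzero rows, so rank(T) = 5.
T has 5 columns; by rank–nullity, nullity = 5 − 5 = 0.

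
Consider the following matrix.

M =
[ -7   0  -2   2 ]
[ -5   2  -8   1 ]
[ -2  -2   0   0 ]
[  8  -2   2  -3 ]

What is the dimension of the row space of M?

3

Row reduce to echelon form.
R2 ← R2 − (5/7)·R1: [0, 2, -46/7, -3/7]
R3 ← R3 − (2/7)·R1: [0, -2, 4/7, -4/7]
R4 ← R4 + (8/7)·R1: [0, -2, -2/7, -5/7]
R3 ← R3 + R2: [0, 0, -6, -1]
R4 ← R4 + R2: [0, 0, -48/7, -8/7]
R4 ← R4 − (8/7)·R3: [0, 0, 0, 0]
Echelon form has 3 nonzero rows, so rank(M) = 3.
The row space has dimension equal to the rank: 3.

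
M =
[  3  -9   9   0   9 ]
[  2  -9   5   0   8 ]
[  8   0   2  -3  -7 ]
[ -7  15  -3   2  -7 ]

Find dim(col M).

3

Row reduce to echelon form.
R2 ← R2 − (2/3)·R1: [0, -3, -1, 0, 2]
R3 ← R3 − (8/3)·R1: [0, 24, -22, -3, -31]
R4 ← R4 + (7/3)·R1: [0, -6, 18, 2, 14]
R3 ← R3 + (8)·R2: [0, 0, -30, -3, -15]
R4 ← R4 − (2)·R2: [0, 0, 20, 2, 10]
R4 ← R4 + (2/3)·R3: [0, 0, 0, 0, 0]
Echelon form has 3 nonzero rows, so rank(M) = 3.
The column space has dimension equal to the rank: 3.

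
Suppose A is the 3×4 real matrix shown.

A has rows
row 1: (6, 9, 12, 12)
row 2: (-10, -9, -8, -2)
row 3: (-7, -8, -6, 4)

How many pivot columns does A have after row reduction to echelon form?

Row reduce to echelon form.
R2 ← R2 + (5/3)·R1: [0, 6, 12, 18]
R3 ← R3 + (7/6)·R1: [0, 5/2, 8, 18]
R3 ← R3 − (5/12)·R2: [0, 0, 3, 21/2]
Echelon form has 3 nonzero rows, so rank(A) = 3.
Each nonzero row contributes one pivot column: 3 pivot columns.

3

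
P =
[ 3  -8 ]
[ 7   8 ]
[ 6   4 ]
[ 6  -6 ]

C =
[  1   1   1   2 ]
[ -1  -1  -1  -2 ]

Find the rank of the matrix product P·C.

1

First compute PC:
[[ 11,  11,  11,  22],
 [ -1,  -1,  -1,  -2],
 [  2,   2,   2,   4],
 [ 12,  12,  12,  24]]
Now row reduce the product.
R2 ← R2 + (1/11)·R1: [0, 0, 0, 0]
R3 ← R3 − (2/11)·R1: [0, 0, 0, 0]
R4 ← R4 − (12/11)·R1: [0, 0, 0, 0]
1 nonzero row, so rank(PC) = 1.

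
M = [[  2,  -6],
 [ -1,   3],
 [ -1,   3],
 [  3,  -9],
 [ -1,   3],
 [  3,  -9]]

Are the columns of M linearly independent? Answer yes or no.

no

Row reduce M to echelon form.
R2 ← R2 + (1/2)·R1: [0, 0]
R3 ← R3 + (1/2)·R1: [0, 0]
R4 ← R4 − (3/2)·R1: [0, 0]
R5 ← R5 + (1/2)·R1: [0, 0]
R6 ← R6 − (3/2)·R1: [0, 0]
1 pivot among 2 columns.
Only 1 < 2 pivot columns, so the columns are linearly dependent.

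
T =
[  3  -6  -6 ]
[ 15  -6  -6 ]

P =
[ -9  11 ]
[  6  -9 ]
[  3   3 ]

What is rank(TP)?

2

First compute TP:
[[-81,  69],
 [-189, 201]]
Now row reduce the product.
R2 ← R2 − (7/3)·R1: [0, 40]
2 nonzero rows, so rank(TP) = 2.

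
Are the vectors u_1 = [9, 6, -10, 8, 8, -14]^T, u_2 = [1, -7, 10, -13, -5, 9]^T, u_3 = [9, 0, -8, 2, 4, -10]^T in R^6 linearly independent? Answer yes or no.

Form the matrix with these vectors as rows and row reduce.
R2 ← R2 − (1/9)·R1: [0, -23/3, 100/9, -125/9, -53/9, 95/9]
R3 ← R3 − R1: [0, -6, 2, -6, -4, 4]
R3 ← R3 − (18/23)·R2: [0, 0, -154/23, 112/23, 14/23, -98/23]
3 nonzero rows, so the 3 vectors span a space of dimension 3.
Since 3 = 3, the vectors are linearly independent.

yes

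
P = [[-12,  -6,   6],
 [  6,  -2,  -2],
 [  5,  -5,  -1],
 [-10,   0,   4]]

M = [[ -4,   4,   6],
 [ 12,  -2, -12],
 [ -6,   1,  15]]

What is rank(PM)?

2

First compute PM:
[[-60, -30,  90],
 [-36,  26,  30],
 [-74,  29,  75],
 [ 16, -36,   0]]
Now row reduce the product.
R2 ← R2 − (3/5)·R1: [0, 44, -24]
R3 ← R3 − (37/30)·R1: [0, 66, -36]
R4 ← R4 + (4/15)·R1: [0, -44, 24]
R3 ← R3 − (3/2)·R2: [0, 0, 0]
R4 ← R4 + R2: [0, 0, 0]
2 nonzero rows, so rank(PM) = 2.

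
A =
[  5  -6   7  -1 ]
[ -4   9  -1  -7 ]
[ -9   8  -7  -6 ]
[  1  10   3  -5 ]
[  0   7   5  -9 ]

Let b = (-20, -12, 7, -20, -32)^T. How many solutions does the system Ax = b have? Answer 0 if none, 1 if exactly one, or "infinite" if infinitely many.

infinite

Row reduce the augmented matrix [A | b].
R2 ← R2 + (4/5)·R1: [0, 21/5, 23/5, -39/5, -28]
R3 ← R3 + (9/5)·R1: [0, -14/5, 28/5, -39/5, -29]
R4 ← R4 − (1/5)·R1: [0, 56/5, 8/5, -24/5, -16]
R3 ← R3 + (2/3)·R2: [0, 0, 26/3, -13, -143/3]
R4 ← R4 − (8/3)·R2: [0, 0, -32/3, 16, 176/3]
R5 ← R5 − (5/3)·R2: [0, 0, -8/3, 4, 44/3]
R4 ← R4 + (16/13)·R3: [0, 0, 0, 0, 0]
R5 ← R5 + (4/13)·R3: [0, 0, 0, 0, 0]
The echelon form has 3 nonzero rows, and every pivot lies in the first 4 columns, so rank(A) = rank([A|b]) = 3.
The system is consistent.
rank = 3 < 4 unknowns, so there are infinitely many solutions.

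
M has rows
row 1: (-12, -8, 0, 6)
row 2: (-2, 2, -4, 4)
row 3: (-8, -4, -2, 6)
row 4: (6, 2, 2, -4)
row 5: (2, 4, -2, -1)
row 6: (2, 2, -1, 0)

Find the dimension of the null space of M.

1

Row reduce to echelon form.
R2 ← R2 − (1/6)·R1: [0, 10/3, -4, 3]
R3 ← R3 − (2/3)·R1: [0, 4/3, -2, 2]
R4 ← R4 + (1/2)·R1: [0, -2, 2, -1]
R5 ← R5 + (1/6)·R1: [0, 8/3, -2, 0]
R6 ← R6 + (1/6)·R1: [0, 2/3, -1, 1]
R3 ← R3 − (2/5)·R2: [0, 0, -2/5, 4/5]
R4 ← R4 + (3/5)·R2: [0, 0, -2/5, 4/5]
R5 ← R5 − (4/5)·R2: [0, 0, 6/5, -12/5]
R6 ← R6 − (1/5)·R2: [0, 0, -1/5, 2/5]
R4 ← R4 − R3: [0, 0, 0, 0]
R5 ← R5 + (3)·R3: [0, 0, 0, 0]
R6 ← R6 − (1/2)·R3: [0, 0, 0, 0]
3 nonzero rows, so rank(M) = 3.
M has 4 columns; by rank–nullity, nullity = 4 − 3 = 1.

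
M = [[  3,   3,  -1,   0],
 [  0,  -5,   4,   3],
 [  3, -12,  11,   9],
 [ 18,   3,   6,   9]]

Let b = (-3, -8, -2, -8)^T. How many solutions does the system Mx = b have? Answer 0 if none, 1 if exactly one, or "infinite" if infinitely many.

0

Row reduce the augmented matrix [M | b].
R3 ← R3 − R1: [0, -15, 12, 9, 1]
R4 ← R4 − (6)·R1: [0, -15, 12, 9, 10]
R3 ← R3 − (3)·R2: [0, 0, 0, 0, 25]
R4 ← R4 − (3)·R2: [0, 0, 0, 0, 34]
R4 ← R4 − (34/25)·R3: [0, 0, 0, 0, 0]
The echelon form has 3 nonzero rows; the last pivot sits in the augmented column, so rank(M) = 2 but rank([M|b]) = 3.
Since the ranks differ, the system is inconsistent.
It has no solutions.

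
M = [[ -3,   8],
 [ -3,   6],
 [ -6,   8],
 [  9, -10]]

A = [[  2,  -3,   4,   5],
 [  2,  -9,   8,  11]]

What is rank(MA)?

2

First compute MA:
[[ 10, -63,  52,  73],
 [  6, -45,  36,  51],
 [  4, -54,  40,  58],
 [ -2,  63, -44, -65]]
Now row reduce the product.
R2 ← R2 − (3/5)·R1: [0, -36/5, 24/5, 36/5]
R3 ← R3 − (2/5)·R1: [0, -144/5, 96/5, 144/5]
R4 ← R4 + (1/5)·R1: [0, 252/5, -168/5, -252/5]
R3 ← R3 − (4)·R2: [0, 0, 0, 0]
R4 ← R4 + (7)·R2: [0, 0, 0, 0]
2 nonzero rows, so rank(MA) = 2.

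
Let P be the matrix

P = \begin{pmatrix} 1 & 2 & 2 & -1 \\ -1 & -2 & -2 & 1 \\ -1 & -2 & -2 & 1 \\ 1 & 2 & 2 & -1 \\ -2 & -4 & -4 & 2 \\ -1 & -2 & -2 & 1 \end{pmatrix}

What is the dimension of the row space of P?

1

Row reduce to echelon form.
R2 ← R2 + R1: [0, 0, 0, 0]
R3 ← R3 + R1: [0, 0, 0, 0]
R4 ← R4 − R1: [0, 0, 0, 0]
R5 ← R5 + (2)·R1: [0, 0, 0, 0]
R6 ← R6 + R1: [0, 0, 0, 0]
Echelon form has 1 nonzero row, so rank(P) = 1.
The row space has dimension equal to the rank: 1.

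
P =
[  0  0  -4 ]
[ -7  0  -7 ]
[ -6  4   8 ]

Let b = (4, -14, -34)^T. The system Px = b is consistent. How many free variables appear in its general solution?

Row reduce the augmented matrix [P | b].
Swap R1 ↔ R2
R3 ← R3 − (6/7)·R1: [0, 4, 14, -22]
Swap R2 ↔ R3
The echelon form has 3 nonzero rows, and every pivot lies in the first 3 columns, so rank(P) = rank([P|b]) = 3.
The system is consistent.
Free variables = (unknowns) − (rank) = 3 − 3 = 0.

0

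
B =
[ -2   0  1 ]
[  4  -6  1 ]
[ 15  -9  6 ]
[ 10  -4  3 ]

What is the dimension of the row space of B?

Row reduce to echelon form.
R2 ← R2 + (2)·R1: [0, -6, 3]
R3 ← R3 + (15/2)·R1: [0, -9, 27/2]
R4 ← R4 + (5)·R1: [0, -4, 8]
R3 ← R3 − (3/2)·R2: [0, 0, 9]
R4 ← R4 − (2/3)·R2: [0, 0, 6]
R4 ← R4 − (2/3)·R3: [0, 0, 0]
Echelon form has 3 nonzero rows, so rank(B) = 3.
The row space has dimension equal to the rank: 3.

3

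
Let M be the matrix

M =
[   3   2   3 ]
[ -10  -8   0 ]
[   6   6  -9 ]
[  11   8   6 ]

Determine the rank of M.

2

Row reduce to echelon form.
R2 ← R2 + (10/3)·R1: [0, -4/3, 10]
R3 ← R3 − (2)·R1: [0, 2, -15]
R4 ← R4 − (11/3)·R1: [0, 2/3, -5]
R3 ← R3 + (3/2)·R2: [0, 0, 0]
R4 ← R4 + (1/2)·R2: [0, 0, 0]
Echelon form has 2 nonzero rows, so rank(M) = 2.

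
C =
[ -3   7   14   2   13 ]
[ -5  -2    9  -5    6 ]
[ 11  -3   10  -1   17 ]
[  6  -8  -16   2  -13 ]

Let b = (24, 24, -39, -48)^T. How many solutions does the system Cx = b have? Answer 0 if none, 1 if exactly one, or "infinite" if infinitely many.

Row reduce the augmented matrix [C | b].
R2 ← R2 − (5/3)·R1: [0, -41/3, -43/3, -25/3, -47/3, -16]
R3 ← R3 + (11/3)·R1: [0, 68/3, 184/3, 19/3, 194/3, 49]
R4 ← R4 + (2)·R1: [0, 6, 12, 6, 13, 0]
R3 ← R3 + (68/41)·R2: [0, 0, 1540/41, -307/41, 1586/41, 921/41]
R4 ← R4 + (18/41)·R2: [0, 0, 234/41, 96/41, 251/41, -288/41]
R4 ← R4 − (117/770)·R3: [0, 0, 0, 2679/770, 94/385, -8037/770]
The echelon form has 4 nonzero rows, and every pivot lies in the first 5 columns, so rank(C) = rank([C|b]) = 4.
The system is consistent.
rank = 4 < 5 unknowns, so there are infinitely many solutions.

infinite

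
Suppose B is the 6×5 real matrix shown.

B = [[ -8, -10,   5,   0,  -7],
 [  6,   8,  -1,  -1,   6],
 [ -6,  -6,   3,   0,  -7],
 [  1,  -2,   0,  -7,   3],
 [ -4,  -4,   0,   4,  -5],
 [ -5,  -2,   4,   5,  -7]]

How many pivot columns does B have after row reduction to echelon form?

Row reduce to echelon form.
R2 ← R2 + (3/4)·R1: [0, 1/2, 11/4, -1, 3/4]
R3 ← R3 − (3/4)·R1: [0, 3/2, -3/4, 0, -7/4]
R4 ← R4 + (1/8)·R1: [0, -13/4, 5/8, -7, 17/8]
R5 ← R5 − (1/2)·R1: [0, 1, -5/2, 4, -3/2]
R6 ← R6 − (5/8)·R1: [0, 17/4, 7/8, 5, -21/8]
R3 ← R3 − (3)·R2: [0, 0, -9, 3, -4]
R4 ← R4 + (13/2)·R2: [0, 0, 37/2, -27/2, 7]
R5 ← R5 − (2)·R2: [0, 0, -8, 6, -3]
R6 ← R6 − (17/2)·R2: [0, 0, -45/2, 27/2, -9]
R4 ← R4 + (37/18)·R3: [0, 0, 0, -22/3, -11/9]
R5 ← R5 − (8/9)·R3: [0, 0, 0, 10/3, 5/9]
R6 ← R6 − (5/2)·R3: [0, 0, 0, 6, 1]
R5 ← R5 + (5/11)·R4: [0, 0, 0, 0, 0]
R6 ← R6 + (9/11)·R4: [0, 0, 0, 0, 0]
Echelon form has 4 nonzero rows, so rank(B) = 4.
Each nonzero row contributes one pivot column: 4 pivot columns.

4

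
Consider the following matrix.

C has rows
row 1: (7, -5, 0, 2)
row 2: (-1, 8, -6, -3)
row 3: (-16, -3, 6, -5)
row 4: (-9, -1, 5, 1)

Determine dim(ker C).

0

Row reduce to echelon form.
R2 ← R2 + (1/7)·R1: [0, 51/7, -6, -19/7]
R3 ← R3 + (16/7)·R1: [0, -101/7, 6, -3/7]
R4 ← R4 + (9/7)·R1: [0, -52/7, 5, 25/7]
R3 ← R3 + (101/51)·R2: [0, 0, -100/17, -296/51]
R4 ← R4 + (52/51)·R2: [0, 0, -19/17, 41/51]
R4 ← R4 − (19/100)·R3: [0, 0, 0, 143/75]
4 nonzero rows, so rank(C) = 4.
C has 4 columns; by rank–nullity, nullity = 4 − 4 = 0.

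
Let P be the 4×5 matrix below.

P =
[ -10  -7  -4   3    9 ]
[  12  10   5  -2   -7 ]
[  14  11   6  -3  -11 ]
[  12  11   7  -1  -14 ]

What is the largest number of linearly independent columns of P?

Row reduce to echelon form.
R2 ← R2 + (6/5)·R1: [0, 8/5, 1/5, 8/5, 19/5]
R3 ← R3 + (7/5)·R1: [0, 6/5, 2/5, 6/5, 8/5]
R4 ← R4 + (6/5)·R1: [0, 13/5, 11/5, 13/5, -16/5]
R3 ← R3 − (3/4)·R2: [0, 0, 1/4, 0, -5/4]
R4 ← R4 − (13/8)·R2: [0, 0, 15/8, 0, -75/8]
R4 ← R4 − (15/2)·R3: [0, 0, 0, 0, 0]
Echelon form has 3 nonzero rows, so rank(P) = 3.
The rank gives the maximum number of linearly independent columns: 3.

3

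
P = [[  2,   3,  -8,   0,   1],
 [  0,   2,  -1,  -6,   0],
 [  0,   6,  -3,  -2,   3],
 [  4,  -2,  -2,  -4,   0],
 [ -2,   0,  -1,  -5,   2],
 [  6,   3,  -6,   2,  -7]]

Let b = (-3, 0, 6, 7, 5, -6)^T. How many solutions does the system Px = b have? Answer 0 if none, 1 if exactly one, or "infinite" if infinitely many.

0

Row reduce the augmented matrix [P | b].
R4 ← R4 − (2)·R1: [0, -8, 14, -4, -2, 13]
R5 ← R5 + R1: [0, 3, -9, -5, 3, 2]
R6 ← R6 − (3)·R1: [0, -6, 18, 2, -10, 3]
R3 ← R3 − (3)·R2: [0, 0, 0, 16, 3, 6]
R4 ← R4 + (4)·R2: [0, 0, 10, -28, -2, 13]
R5 ← R5 − (3/2)·R2: [0, 0, -15/2, 4, 3, 2]
R6 ← R6 + (3)·R2: [0, 0, 15, -16, -10, 3]
Swap R3 ↔ R4
R5 ← R5 + (3/4)·R3: [0, 0, 0, -17, 3/2, 47/4]
R6 ← R6 − (3/2)·R3: [0, 0, 0, 26, -7, -33/2]
R5 ← R5 + (17/16)·R4: [0, 0, 0, 0, 75/16, 145/8]
R6 ← R6 − (13/8)·R4: [0, 0, 0, 0, -95/8, -105/4]
R6 ← R6 + (38/15)·R5: [0, 0, 0, 0, 0, 59/3]
The echelon form has 6 nonzero rows; the last pivot sits in the augmented column, so rank(P) = 5 but rank([P|b]) = 6.
Since the ranks differ, the system is inconsistent.
It has no solutions.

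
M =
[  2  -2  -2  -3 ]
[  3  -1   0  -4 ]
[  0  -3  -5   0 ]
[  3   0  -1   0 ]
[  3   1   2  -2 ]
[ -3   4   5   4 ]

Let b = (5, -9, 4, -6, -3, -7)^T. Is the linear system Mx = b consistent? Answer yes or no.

Row reduce the augmented matrix [M | b].
R2 ← R2 − (3/2)·R1: [0, 2, 3, 1/2, -33/2]
R4 ← R4 − (3/2)·R1: [0, 3, 2, 9/2, -27/2]
R5 ← R5 − (3/2)·R1: [0, 4, 5, 5/2, -21/2]
R6 ← R6 + (3/2)·R1: [0, 1, 2, -1/2, 1/2]
R3 ← R3 + (3/2)·R2: [0, 0, -1/2, 3/4, -83/4]
R4 ← R4 − (3/2)·R2: [0, 0, -5/2, 15/4, 45/4]
R5 ← R5 − (2)·R2: [0, 0, -1, 3/2, 45/2]
R6 ← R6 − (1/2)·R2: [0, 0, 1/2, -3/4, 35/4]
R4 ← R4 − (5)·R3: [0, 0, 0, 0, 115]
R5 ← R5 − (2)·R3: [0, 0, 0, 0, 64]
R6 ← R6 + R3: [0, 0, 0, 0, -12]
R5 ← R5 − (64/115)·R4: [0, 0, 0, 0, 0]
R6 ← R6 + (12/115)·R4: [0, 0, 0, 0, 0]
The echelon form has 4 nonzero rows; the last pivot sits in the augmented column, so rank(M) = 3 but rank([M|b]) = 4.
Since the ranks differ, the system is inconsistent.

no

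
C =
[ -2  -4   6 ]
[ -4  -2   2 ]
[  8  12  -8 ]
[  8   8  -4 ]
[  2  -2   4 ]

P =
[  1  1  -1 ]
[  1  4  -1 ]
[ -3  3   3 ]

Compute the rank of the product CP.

First compute CP:
[[-24,   0,  24],
 [-12,  -6,  12],
 [ 44,  32, -44],
 [ 28,  28, -28],
 [-12,   6,  12]]
Now row reduce the product.
R2 ← R2 − (1/2)·R1: [0, -6, 0]
R3 ← R3 + (11/6)·R1: [0, 32, 0]
R4 ← R4 + (7/6)·R1: [0, 28, 0]
R5 ← R5 − (1/2)·R1: [0, 6, 0]
R3 ← R3 + (16/3)·R2: [0, 0, 0]
R4 ← R4 + (14/3)·R2: [0, 0, 0]
R5 ← R5 + R2: [0, 0, 0]
2 nonzero rows, so rank(CP) = 2.

2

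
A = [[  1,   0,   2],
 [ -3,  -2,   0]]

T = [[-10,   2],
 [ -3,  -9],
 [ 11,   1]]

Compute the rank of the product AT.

First compute AT:
[[ 12,   4],
 [ 36,  12]]
Now row reduce the product.
R2 ← R2 − (3)·R1: [0, 0]
1 nonzero row, so rank(AT) = 1.

1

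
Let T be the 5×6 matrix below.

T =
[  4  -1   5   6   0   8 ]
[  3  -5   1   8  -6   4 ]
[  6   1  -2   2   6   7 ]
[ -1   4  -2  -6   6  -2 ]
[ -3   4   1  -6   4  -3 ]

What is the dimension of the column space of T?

Row reduce to echelon form.
R2 ← R2 − (3/4)·R1: [0, -17/4, -11/4, 7/2, -6, -2]
R3 ← R3 − (3/2)·R1: [0, 5/2, -19/2, -7, 6, -5]
R4 ← R4 + (1/4)·R1: [0, 15/4, -3/4, -9/2, 6, 0]
R5 ← R5 + (3/4)·R1: [0, 13/4, 19/4, -3/2, 4, 3]
R3 ← R3 + (10/17)·R2: [0, 0, -189/17, -84/17, 42/17, -105/17]
R4 ← R4 + (15/17)·R2: [0, 0, -54/17, -24/17, 12/17, -30/17]
R5 ← R5 + (13/17)·R2: [0, 0, 45/17, 20/17, -10/17, 25/17]
R4 ← R4 − (2/7)·R3: [0, 0, 0, 0, 0, 0]
R5 ← R5 + (5/21)·R3: [0, 0, 0, 0, 0, 0]
Echelon form has 3 nonzero rows, so rank(T) = 3.
The column space has dimension equal to the rank: 3.

3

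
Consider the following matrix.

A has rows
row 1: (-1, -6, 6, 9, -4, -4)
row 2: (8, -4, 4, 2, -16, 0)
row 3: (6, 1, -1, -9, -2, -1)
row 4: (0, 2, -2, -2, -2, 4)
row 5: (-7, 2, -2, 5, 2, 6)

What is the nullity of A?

Row reduce to echelon form.
R2 ← R2 + (8)·R1: [0, -52, 52, 74, -48, -32]
R3 ← R3 + (6)·R1: [0, -35, 35, 45, -26, -25]
R5 ← R5 − (7)·R1: [0, 44, -44, -58, 30, 34]
R3 ← R3 − (35/52)·R2: [0, 0, 0, -125/26, 82/13, -45/13]
R4 ← R4 + (1/26)·R2: [0, 0, 0, 11/13, -50/13, 36/13]
R5 ← R5 + (11/13)·R2: [0, 0, 0, 60/13, -138/13, 90/13]
R4 ← R4 + (22/125)·R3: [0, 0, 0, 0, -342/125, 54/25]
R5 ← R5 + (24/25)·R3: [0, 0, 0, 0, -114/25, 18/5]
R5 ← R5 − (5/3)·R4: [0, 0, 0, 0, 0, 0]
4 nonzero rows, so rank(A) = 4.
A has 6 columns; by rank–nullity, nullity = 6 − 4 = 2.

2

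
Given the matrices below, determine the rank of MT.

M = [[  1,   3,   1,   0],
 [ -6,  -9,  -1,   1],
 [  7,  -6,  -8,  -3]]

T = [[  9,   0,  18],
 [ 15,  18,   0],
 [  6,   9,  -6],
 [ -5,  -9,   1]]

First compute MT:
[[ 60,  63,  12],
 [-200, -180, -101],
 [-60, -153, 171]]
Now row reduce the product.
R2 ← R2 + (10/3)·R1: [0, 30, -61]
R3 ← R3 + R1: [0, -90, 183]
R3 ← R3 + (3)·R2: [0, 0, 0]
2 nonzero rows, so rank(MT) = 2.

2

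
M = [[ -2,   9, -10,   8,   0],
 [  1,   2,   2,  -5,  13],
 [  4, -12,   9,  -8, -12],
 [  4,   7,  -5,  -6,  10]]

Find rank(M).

4

Row reduce to echelon form.
R2 ← R2 + (1/2)·R1: [0, 13/2, -3, -1, 13]
R3 ← R3 + (2)·R1: [0, 6, -11, 8, -12]
R4 ← R4 + (2)·R1: [0, 25, -25, 10, 10]
R3 ← R3 − (12/13)·R2: [0, 0, -107/13, 116/13, -24]
R4 ← R4 − (50/13)·R2: [0, 0, -175/13, 180/13, -40]
R4 ← R4 − (175/107)·R3: [0, 0, 0, -80/107, -80/107]
Echelon form has 4 nonzero rows, so rank(M) = 4.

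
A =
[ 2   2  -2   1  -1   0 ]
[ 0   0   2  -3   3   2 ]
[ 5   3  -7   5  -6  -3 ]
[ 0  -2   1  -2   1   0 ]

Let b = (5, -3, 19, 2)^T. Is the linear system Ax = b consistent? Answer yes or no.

Row reduce the augmented matrix [A | b].
R3 ← R3 − (5/2)·R1: [0, -2, -2, 5/2, -7/2, -3, 13/2]
Swap R2 ↔ R3
R4 ← R4 − R2: [0, 0, 3, -9/2, 9/2, 3, -9/2]
R4 ← R4 − (3/2)·R3: [0, 0, 0, 0, 0, 0, 0]
The echelon form has 3 nonzero rows, and every pivot lies in the first 6 columns, so rank(A) = rank([A|b]) = 3.
The system is consistent.

yes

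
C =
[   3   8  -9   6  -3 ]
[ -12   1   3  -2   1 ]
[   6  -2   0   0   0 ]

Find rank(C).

2

Row reduce to echelon form.
R2 ← R2 + (4)·R1: [0, 33, -33, 22, -11]
R3 ← R3 − (2)·R1: [0, -18, 18, -12, 6]
R3 ← R3 + (6/11)·R2: [0, 0, 0, 0, 0]
Echelon form has 2 nonzero rows, so rank(C) = 2.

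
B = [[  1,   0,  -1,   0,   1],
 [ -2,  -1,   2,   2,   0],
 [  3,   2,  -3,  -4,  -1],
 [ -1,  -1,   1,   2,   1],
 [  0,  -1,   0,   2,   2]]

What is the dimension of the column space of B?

Row reduce to echelon form.
R2 ← R2 + (2)·R1: [0, -1, 0, 2, 2]
R3 ← R3 − (3)·R1: [0, 2, 0, -4, -4]
R4 ← R4 + R1: [0, -1, 0, 2, 2]
R3 ← R3 + (2)·R2: [0, 0, 0, 0, 0]
R4 ← R4 − R2: [0, 0, 0, 0, 0]
R5 ← R5 − R2: [0, 0, 0, 0, 0]
Echelon form has 2 nonzero rows, so rank(B) = 2.
The column space has dimension equal to the rank: 2.

2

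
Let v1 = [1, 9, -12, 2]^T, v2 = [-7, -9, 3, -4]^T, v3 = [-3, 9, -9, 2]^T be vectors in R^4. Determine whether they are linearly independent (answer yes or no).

yes

Form the matrix with these vectors as rows and row reduce.
R2 ← R2 + (7)·R1: [0, 54, -81, 10]
R3 ← R3 + (3)·R1: [0, 36, -45, 8]
R3 ← R3 − (2/3)·R2: [0, 0, 9, 4/3]
3 nonzero rows, so the 3 vectors span a space of dimension 3.
Since 3 = 3, the vectors are linearly independent.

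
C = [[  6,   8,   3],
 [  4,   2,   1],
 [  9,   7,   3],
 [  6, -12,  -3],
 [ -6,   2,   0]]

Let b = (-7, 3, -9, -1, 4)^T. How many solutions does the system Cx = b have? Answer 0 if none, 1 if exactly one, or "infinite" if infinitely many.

Row reduce the augmented matrix [C | b].
R2 ← R2 − (2/3)·R1: [0, -10/3, -1, 23/3]
R3 ← R3 − (3/2)·R1: [0, -5, -3/2, 3/2]
R4 ← R4 − R1: [0, -20, -6, 6]
R5 ← R5 + R1: [0, 10, 3, -3]
R3 ← R3 − (3/2)·R2: [0, 0, 0, -10]
R4 ← R4 − (6)·R2: [0, 0, 0, -40]
R5 ← R5 + (3)·R2: [0, 0, 0, 20]
R4 ← R4 − (4)·R3: [0, 0, 0, 0]
R5 ← R5 + (2)·R3: [0, 0, 0, 0]
The echelon form has 3 nonzero rows; the last pivot sits in the augmented column, so rank(C) = 2 but rank([C|b]) = 3.
Since the ranks differ, the system is inconsistent.
It has no solutions.

0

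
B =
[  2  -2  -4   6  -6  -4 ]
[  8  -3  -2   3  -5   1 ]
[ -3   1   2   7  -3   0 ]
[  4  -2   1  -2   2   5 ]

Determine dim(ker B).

Row reduce to echelon form.
R2 ← R2 − (4)·R1: [0, 5, 14, -21, 19, 17]
R3 ← R3 + (3/2)·R1: [0, -2, -4, 16, -12, -6]
R4 ← R4 − (2)·R1: [0, 2, 9, -14, 14, 13]
R3 ← R3 + (2/5)·R2: [0, 0, 8/5, 38/5, -22/5, 4/5]
R4 ← R4 − (2/5)·R2: [0, 0, 17/5, -28/5, 32/5, 31/5]
R4 ← R4 − (17/8)·R3: [0, 0, 0, -87/4, 63/4, 9/2]
4 nonzero rows, so rank(B) = 4.
B has 6 columns; by rank–nullity, nullity = 6 − 4 = 2.

2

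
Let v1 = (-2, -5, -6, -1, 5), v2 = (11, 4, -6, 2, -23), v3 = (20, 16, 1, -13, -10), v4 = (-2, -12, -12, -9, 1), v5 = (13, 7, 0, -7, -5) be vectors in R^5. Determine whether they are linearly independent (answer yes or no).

Form the matrix with these vectors as rows and row reduce.
R2 ← R2 + (11/2)·R1: [0, -47/2, -39, -7/2, 9/2]
R3 ← R3 + (10)·R1: [0, -34, -59, -23, 40]
R4 ← R4 − R1: [0, -7, -6, -8, -4]
R5 ← R5 + (13/2)·R1: [0, -51/2, -39, -27/2, 55/2]
R3 ← R3 − (68/47)·R2: [0, 0, -121/47, -843/47, 1574/47]
R4 ← R4 − (14/47)·R2: [0, 0, 264/47, -327/47, -251/47]
R5 ← R5 − (51/47)·R2: [0, 0, 156/47, -456/47, 1063/47]
R4 ← R4 + (24/11)·R3: [0, 0, 0, -507/11, 745/11]
R5 ← R5 + (156/121)·R3: [0, 0, 0, -3972/121, 7961/121]
R5 ← R5 − (1324/1859)·R4: [0, 0, 0, 0, 32639/1859]
5 nonzero rows, so the 5 vectors span a space of dimension 5.
Since 5 = 5, the vectors are linearly independent.

yes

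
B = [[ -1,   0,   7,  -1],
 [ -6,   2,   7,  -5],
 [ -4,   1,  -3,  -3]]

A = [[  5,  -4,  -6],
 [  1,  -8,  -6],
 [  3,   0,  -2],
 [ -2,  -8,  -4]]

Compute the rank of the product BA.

First compute BA:
[[ 18,  12,  -4],
 [  3,  48,  30],
 [-22,  32,  36]]
Now row reduce the product.
R2 ← R2 − (1/6)·R1: [0, 46, 92/3]
R3 ← R3 + (11/9)·R1: [0, 140/3, 280/9]
R3 ← R3 − (70/69)·R2: [0, 0, 0]
2 nonzero rows, so rank(BA) = 2.

2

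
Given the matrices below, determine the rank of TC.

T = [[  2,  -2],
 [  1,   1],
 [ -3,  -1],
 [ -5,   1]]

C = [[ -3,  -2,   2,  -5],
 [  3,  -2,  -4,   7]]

First compute TC:
[[-12,   0,  12, -24],
 [  0,  -4,  -2,   2],
 [  6,   8,  -2,   8],
 [ 18,   8, -14,  32]]
Now row reduce the product.
R3 ← R3 + (1/2)·R1: [0, 8, 4, -4]
R4 ← R4 + (3/2)·R1: [0, 8, 4, -4]
R3 ← R3 + (2)·R2: [0, 0, 0, 0]
R4 ← R4 + (2)·R2: [0, 0, 0, 0]
2 nonzero rows, so rank(TC) = 2.

2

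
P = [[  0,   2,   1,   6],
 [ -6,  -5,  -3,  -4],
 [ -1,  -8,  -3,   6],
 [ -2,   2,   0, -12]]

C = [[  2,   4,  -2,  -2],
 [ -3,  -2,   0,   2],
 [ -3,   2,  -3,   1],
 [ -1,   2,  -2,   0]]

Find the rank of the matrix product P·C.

First compute PC:
[[-15,  10, -15,   5],
 [ 16, -28,  29,  -1],
 [ 25,  18,  -1, -17],
 [  2, -36,  28,   8]]
Now row reduce the product.
R2 ← R2 + (16/15)·R1: [0, -52/3, 13, 13/3]
R3 ← R3 + (5/3)·R1: [0, 104/3, -26, -26/3]
R4 ← R4 + (2/15)·R1: [0, -104/3, 26, 26/3]
R3 ← R3 + (2)·R2: [0, 0, 0, 0]
R4 ← R4 − (2)·R2: [0, 0, 0, 0]
2 nonzero rows, so rank(PC) = 2.

2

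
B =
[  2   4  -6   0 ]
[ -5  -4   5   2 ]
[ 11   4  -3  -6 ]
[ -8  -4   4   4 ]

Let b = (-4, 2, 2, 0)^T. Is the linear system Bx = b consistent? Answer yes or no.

yes

Row reduce the augmented matrix [B | b].
R2 ← R2 + (5/2)·R1: [0, 6, -10, 2, -8]
R3 ← R3 − (11/2)·R1: [0, -18, 30, -6, 24]
R4 ← R4 + (4)·R1: [0, 12, -20, 4, -16]
R3 ← R3 + (3)·R2: [0, 0, 0, 0, 0]
R4 ← R4 − (2)·R2: [0, 0, 0, 0, 0]
The echelon form has 2 nonzero rows, and every pivot lies in the first 4 columns, so rank(B) = rank([B|b]) = 2.
The system is consistent.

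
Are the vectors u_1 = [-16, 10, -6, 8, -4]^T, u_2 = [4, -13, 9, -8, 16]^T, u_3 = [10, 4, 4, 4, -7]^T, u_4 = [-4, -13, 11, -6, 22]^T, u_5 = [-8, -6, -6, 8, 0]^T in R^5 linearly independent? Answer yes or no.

no

Form the matrix with these vectors as rows and row reduce.
R2 ← R2 + (1/4)·R1: [0, -21/2, 15/2, -6, 15]
R3 ← R3 + (5/8)·R1: [0, 41/4, 1/4, 9, -19/2]
R4 ← R4 − (1/4)·R1: [0, -31/2, 25/2, -8, 23]
R5 ← R5 − (1/2)·R1: [0, -11, -3, 4, 2]
R3 ← R3 + (41/42)·R2: [0, 0, 53/7, 22/7, 36/7]
R4 ← R4 − (31/21)·R2: [0, 0, 10/7, 6/7, 6/7]
R5 ← R5 − (22/21)·R2: [0, 0, -76/7, 72/7, -96/7]
R4 ← R4 − (10/53)·R3: [0, 0, 0, 14/53, -6/53]
R5 ← R5 + (76/53)·R3: [0, 0, 0, 784/53, -336/53]
R5 ← R5 − (56)·R4: [0, 0, 0, 0, 0]
4 nonzero rows, so the 5 vectors span a space of dimension 4.
Since 4 < 5, the vectors are linearly dependent.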